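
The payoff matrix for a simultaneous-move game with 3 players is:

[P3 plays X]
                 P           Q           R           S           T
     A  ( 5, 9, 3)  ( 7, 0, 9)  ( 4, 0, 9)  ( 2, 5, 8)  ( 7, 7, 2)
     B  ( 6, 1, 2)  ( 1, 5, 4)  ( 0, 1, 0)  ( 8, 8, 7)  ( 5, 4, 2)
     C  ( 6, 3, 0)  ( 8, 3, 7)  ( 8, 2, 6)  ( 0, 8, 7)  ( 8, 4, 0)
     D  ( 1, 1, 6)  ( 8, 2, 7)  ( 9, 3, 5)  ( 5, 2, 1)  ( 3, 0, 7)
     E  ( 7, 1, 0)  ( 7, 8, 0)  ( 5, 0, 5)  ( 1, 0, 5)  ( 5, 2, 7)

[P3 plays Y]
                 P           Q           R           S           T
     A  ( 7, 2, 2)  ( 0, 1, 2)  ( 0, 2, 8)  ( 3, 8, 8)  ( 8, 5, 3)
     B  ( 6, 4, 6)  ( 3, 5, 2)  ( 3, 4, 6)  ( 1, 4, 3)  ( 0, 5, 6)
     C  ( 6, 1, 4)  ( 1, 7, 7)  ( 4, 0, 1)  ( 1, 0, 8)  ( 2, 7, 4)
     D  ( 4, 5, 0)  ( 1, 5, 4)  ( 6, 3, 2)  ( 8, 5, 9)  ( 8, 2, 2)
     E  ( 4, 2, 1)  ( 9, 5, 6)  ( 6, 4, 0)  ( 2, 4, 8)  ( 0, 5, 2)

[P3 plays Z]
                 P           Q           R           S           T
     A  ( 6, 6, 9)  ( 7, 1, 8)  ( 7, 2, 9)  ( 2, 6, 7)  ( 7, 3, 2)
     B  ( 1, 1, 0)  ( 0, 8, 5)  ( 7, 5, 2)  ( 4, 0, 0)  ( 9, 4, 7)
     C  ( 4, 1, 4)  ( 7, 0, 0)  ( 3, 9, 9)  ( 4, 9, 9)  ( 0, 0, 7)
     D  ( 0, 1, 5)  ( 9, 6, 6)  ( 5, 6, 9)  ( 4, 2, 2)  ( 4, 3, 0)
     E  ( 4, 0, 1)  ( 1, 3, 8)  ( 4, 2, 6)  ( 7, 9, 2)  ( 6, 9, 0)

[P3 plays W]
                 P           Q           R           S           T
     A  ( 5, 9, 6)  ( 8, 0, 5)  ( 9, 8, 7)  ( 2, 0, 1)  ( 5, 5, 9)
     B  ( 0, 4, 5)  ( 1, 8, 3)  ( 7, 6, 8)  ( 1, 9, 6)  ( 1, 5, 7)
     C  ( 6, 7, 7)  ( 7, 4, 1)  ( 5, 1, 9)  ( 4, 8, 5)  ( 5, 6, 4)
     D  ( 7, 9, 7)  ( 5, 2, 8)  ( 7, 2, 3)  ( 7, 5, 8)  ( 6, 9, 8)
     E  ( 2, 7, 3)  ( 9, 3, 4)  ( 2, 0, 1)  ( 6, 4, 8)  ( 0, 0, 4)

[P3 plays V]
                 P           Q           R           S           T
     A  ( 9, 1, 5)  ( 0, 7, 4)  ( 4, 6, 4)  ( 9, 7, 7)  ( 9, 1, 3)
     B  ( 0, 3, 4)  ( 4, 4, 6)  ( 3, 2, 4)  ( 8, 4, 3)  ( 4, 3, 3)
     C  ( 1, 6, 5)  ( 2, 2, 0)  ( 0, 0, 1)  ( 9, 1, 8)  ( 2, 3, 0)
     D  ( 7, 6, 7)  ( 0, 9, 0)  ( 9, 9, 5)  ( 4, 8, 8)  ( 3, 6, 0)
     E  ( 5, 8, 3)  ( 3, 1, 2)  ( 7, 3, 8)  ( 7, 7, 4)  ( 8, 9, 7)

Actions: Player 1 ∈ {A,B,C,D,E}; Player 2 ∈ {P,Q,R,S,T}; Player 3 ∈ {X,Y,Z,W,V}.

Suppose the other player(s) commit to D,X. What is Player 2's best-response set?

u_2(P vs D,X) = 1
u_2(Q vs D,X) = 2
u_2(R vs D,X) = 3
u_2(S vs D,X) = 2
u_2(T vs D,X) = 0
max payoff 3 at {R}

BR_2 = {R}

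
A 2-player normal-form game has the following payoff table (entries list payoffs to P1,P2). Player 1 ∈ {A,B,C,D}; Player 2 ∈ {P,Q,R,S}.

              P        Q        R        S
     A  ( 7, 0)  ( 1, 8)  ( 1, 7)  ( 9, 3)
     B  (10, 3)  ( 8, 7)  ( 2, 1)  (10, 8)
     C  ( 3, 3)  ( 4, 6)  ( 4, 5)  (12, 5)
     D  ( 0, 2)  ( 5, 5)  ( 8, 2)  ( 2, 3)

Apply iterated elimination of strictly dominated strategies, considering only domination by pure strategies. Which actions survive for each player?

P1 drop A (B beats it: P:10>7 Q:8>1 R:2>1 S:10>9)
P2 drop P (Q beats it: B:7>3 C:6>3 D:5>2)
P2 drop R (Q beats it: B:7>1 C:6>5 D:5>2)
P1 drop D (B beats it: Q:8>5 S:10>2)
P1→{B,C} P2→{Q,S}

Remaining: P1:{B,C} P2:{Q,S}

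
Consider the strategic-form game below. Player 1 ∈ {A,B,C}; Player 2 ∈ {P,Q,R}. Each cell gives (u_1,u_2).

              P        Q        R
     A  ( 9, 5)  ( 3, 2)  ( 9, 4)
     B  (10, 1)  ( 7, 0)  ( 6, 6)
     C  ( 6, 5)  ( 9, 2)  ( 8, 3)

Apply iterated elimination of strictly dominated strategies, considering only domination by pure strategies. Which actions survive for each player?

P2 drop Q (P beats it: A:5>2 B:1>0 C:5>2)
P1 drop C (A beats it: P:9>6 R:9>8)
P1→{A,B} P2→{P,R}

Remaining: P1:{A,B} P2:{P,R}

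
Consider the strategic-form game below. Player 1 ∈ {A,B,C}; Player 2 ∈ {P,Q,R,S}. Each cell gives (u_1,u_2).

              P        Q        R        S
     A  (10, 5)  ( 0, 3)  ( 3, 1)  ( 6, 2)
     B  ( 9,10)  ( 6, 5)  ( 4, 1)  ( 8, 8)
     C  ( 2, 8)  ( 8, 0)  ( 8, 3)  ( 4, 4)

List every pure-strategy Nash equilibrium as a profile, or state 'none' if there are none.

(A,P): NE
(A,Q): not NE [P1→C gives 8>0; P2→P gives 5>3]
(A,R): not NE [P1→C gives 8>3; P2→P gives 5>1]
(A,S): not NE [P1→B gives 8>6; P2→P gives 5>2]
(B,P): not NE [P1→A gives 10>9]
(B,Q): not NE [P1→C gives 8>6; P2→P gives 10>5]
(B,R): not NE [P1→C gives 8>4; P2→P gives 10>1]
(B,S): not NE [P2→P gives 10>8]
(C,P): not NE [P1→A gives 10>2]
(C,Q): not NE [P2→P gives 8>0]
(C,R): not NE [P2→P gives 8>3]
(C,S): not NE [P1→B gives 8>4; P2→P gives 8>4]

Nash profiles: (A,P)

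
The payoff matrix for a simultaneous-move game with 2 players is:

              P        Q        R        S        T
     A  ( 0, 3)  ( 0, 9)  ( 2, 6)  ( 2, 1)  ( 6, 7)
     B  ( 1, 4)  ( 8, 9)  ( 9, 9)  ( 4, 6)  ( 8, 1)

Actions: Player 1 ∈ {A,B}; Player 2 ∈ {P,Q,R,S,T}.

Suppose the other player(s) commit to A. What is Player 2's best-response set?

P2 best: {Q}

u_2(P vs A) = 3
u_2(Q vs A) = 9
u_2(R vs A) = 6
u_2(S vs A) = 1
u_2(T vs A) = 7
max payoff 9 at {Q}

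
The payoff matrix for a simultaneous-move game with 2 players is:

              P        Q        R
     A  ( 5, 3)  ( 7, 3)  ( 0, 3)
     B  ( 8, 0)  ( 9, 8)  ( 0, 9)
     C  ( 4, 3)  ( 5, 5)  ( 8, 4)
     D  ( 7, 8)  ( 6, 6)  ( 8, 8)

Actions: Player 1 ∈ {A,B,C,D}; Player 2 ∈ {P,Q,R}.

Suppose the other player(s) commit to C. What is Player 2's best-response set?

P2 best: {Q}

u_2(P vs C) = 3
u_2(Q vs C) = 5
u_2(R vs C) = 4
max payoff 5 at {Q}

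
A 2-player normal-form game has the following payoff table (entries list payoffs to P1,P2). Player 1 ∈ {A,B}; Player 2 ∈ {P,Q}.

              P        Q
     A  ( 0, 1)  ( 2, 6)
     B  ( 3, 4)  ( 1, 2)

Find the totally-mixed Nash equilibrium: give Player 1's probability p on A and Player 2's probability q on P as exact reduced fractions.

p=2/7, q=1/4

P1 indiff ⇒ q·0+(1-q)·2 = q·3+(1-q)·1 ⇒ q(-3) = (1-q)(-1) ⇒ q = 1/4
P2 indiff ⇒ p·1+(1-p)·4 = p·6+(1-p)·2 ⇒ p(-5) = (1-p)(-2) ⇒ p = 2/7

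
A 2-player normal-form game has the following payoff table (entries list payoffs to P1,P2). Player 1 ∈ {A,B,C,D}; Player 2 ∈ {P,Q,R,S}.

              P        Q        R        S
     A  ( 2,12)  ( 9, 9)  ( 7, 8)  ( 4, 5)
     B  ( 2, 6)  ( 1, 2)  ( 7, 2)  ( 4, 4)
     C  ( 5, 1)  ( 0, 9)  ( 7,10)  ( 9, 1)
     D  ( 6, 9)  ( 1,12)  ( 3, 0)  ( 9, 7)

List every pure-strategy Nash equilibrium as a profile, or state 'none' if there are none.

PSNE = {(C,R)}

(A,P): not NE [P1→D gives 6>2]
(A,Q): not NE [P2→P gives 12>9]
(A,R): not NE [P2→P gives 12>8]
(A,S): not NE [P1→D gives 9>4; P2→P gives 12>5]
(B,P): not NE [P1→D gives 6>2]
(B,Q): not NE [P1→A gives 9>1; P2→P gives 6>2]
(B,R): not NE [P2→P gives 6>2]
(B,S): not NE [P1→D gives 9>4; P2→P gives 6>4]
(C,P): not NE [P1→D gives 6>5; P2→R gives 10>1]
(C,Q): not NE [P1→A gives 9>0; P2→R gives 10>9]
(C,R): NE
(C,S): not NE [P2→R gives 10>1]
(D,P): not NE [P2→Q gives 12>9]
(D,Q): not NE [P1→A gives 9>1]
(D,R): not NE [P1→C gives 7>3; P2→Q gives 12>0]
(D,S): not NE [P2→Q gives 12>7]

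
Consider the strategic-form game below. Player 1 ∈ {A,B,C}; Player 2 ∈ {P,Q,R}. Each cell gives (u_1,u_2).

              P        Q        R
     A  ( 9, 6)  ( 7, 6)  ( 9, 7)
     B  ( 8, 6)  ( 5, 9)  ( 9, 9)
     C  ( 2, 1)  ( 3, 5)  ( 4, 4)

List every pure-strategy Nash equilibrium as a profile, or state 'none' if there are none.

Nash profiles: (A,R), (B,R)

(A,P): not NE [P2→R gives 7>6]
(A,Q): not NE [P2→R gives 7>6]
(A,R): NE
(B,P): not NE [P1→A gives 9>8; P2→R gives 9>6]
(B,Q): not NE [P1→A gives 7>5]
(B,R): NE
(C,P): not NE [P1→A gives 9>2; P2→Q gives 5>1]
(C,Q): not NE [P1→A gives 7>3]
(C,R): not NE [P1→B gives 9>4; P2→Q gives 5>4]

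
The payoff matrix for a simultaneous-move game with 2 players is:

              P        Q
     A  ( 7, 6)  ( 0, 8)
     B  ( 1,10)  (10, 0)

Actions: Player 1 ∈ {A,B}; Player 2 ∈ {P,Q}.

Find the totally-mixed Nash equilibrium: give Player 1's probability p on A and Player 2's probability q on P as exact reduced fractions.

P1 indiff ⇒ q·7+(1-q)·0 = q·1+(1-q)·10 ⇒ q(6) = (1-q)(10) ⇒ q = 5/8
P2 indiff ⇒ p·6+(1-p)·10 = p·8+(1-p)·0 ⇒ p(-2) = (1-p)(-10) ⇒ p = 5/6

(p,q) = (5/6, 5/8)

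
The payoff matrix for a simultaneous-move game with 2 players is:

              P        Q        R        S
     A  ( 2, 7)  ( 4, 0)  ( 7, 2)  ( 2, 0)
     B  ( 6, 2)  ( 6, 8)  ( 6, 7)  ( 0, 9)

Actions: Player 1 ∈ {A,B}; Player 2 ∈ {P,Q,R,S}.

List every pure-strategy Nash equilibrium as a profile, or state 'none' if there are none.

(A,P): not NE [P1→B gives 6>2]
(A,Q): not NE [P1→B gives 6>4; P2→P gives 7>0]
(A,R): not NE [P2→P gives 7>2]
(A,S): not NE [P2→P gives 7>0]
(B,P): not NE [P2→S gives 9>2]
(B,Q): not NE [P2→S gives 9>8]
(B,R): not NE [P1→A gives 7>6; P2→S gives 9>7]
(B,S): not NE [P1→A gives 2>0]

PSNE: ∅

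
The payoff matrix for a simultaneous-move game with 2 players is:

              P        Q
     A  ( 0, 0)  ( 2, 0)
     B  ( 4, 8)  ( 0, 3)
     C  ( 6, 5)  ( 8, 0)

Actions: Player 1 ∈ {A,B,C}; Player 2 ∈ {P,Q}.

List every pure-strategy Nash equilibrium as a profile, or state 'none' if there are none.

NE set: (C,P)

(A,P): not NE [P1→C gives 6>0]
(A,Q): not NE [P1→C gives 8>2]
(B,P): not NE [P1→C gives 6>4]
(B,Q): not NE [P1→C gives 8>0; P2→P gives 8>3]
(C,P): NE
(C,Q): not NE [P2→P gives 5>0]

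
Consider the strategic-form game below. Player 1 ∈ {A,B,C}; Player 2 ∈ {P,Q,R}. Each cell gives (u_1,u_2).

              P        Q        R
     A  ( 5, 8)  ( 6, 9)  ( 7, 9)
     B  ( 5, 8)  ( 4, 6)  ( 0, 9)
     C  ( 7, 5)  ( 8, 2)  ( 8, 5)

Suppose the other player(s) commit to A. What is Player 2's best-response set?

u_2(P vs A) = 8
u_2(Q vs A) = 9
u_2(R vs A) = 9
max payoff 9 at {Q,R}

P2 best: {Q,R}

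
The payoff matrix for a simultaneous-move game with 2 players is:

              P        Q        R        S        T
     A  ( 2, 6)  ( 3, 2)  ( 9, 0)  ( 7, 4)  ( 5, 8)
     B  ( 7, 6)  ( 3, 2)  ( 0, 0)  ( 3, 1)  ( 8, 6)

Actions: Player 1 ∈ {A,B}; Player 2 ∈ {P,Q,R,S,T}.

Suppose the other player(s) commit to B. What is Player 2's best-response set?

u_2(P vs B) = 6
u_2(Q vs B) = 2
u_2(R vs B) = 0
u_2(S vs B) = 1
u_2(T vs B) = 6
max payoff 6 at {P,T}

argmax u_2 = {P,T}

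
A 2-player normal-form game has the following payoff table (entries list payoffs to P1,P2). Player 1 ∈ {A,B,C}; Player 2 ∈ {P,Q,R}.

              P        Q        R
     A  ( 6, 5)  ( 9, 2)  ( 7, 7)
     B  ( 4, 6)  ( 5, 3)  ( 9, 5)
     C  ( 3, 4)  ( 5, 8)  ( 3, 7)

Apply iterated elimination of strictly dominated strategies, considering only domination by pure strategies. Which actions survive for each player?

P1 drop C (A beats it: P:6>3 Q:9>5 R:7>3)
P2 drop Q (P beats it: A:5>2 B:6>3)
P1→{A,B} P2→{P,R}

Remaining: P1:{A,B} P2:{P,R}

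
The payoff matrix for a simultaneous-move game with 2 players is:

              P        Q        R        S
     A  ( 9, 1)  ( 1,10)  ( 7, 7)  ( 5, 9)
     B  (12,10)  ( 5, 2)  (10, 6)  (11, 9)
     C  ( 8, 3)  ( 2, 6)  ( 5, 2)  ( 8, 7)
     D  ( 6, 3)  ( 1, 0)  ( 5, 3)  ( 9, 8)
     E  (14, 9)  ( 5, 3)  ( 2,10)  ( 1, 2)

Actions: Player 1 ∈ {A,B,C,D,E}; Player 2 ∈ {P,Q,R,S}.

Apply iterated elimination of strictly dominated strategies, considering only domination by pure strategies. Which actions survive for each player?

Remaining: P1:{B,E} P2:{P,R}

P1 drop A (B beats it: P:12>9 Q:5>1 R:10>7 S:11>5)
P1 drop C (B beats it: P:12>8 Q:5>2 R:10>5 S:11>8)
P1 drop D (B beats it: P:12>6 Q:5>1 R:10>5 S:11>9)
P2 drop Q (P beats it: B:10>2 E:9>3)
P2 drop S (P beats it: B:10>9 E:9>2)
P1→{B,E} P2→{P,R}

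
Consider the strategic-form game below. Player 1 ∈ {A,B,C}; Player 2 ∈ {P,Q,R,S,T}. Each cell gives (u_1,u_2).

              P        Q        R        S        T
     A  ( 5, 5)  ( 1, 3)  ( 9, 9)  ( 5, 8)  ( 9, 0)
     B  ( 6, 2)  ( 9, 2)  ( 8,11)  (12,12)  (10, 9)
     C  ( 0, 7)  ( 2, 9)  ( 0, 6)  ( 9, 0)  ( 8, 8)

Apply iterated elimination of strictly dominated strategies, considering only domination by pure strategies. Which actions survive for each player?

P1 drop C (B beats it: P:6>0 Q:9>2 R:8>0 S:12>9 T:10>8)
P2 drop P (R beats it: A:9>5 B:11>2)
P2 drop Q (R beats it: A:9>3 B:11>2)
P2 drop T (R beats it: A:9>0 B:11>9)
P1→{A,B} P2→{R,S}

Remaining: P1:{A,B} P2:{R,S}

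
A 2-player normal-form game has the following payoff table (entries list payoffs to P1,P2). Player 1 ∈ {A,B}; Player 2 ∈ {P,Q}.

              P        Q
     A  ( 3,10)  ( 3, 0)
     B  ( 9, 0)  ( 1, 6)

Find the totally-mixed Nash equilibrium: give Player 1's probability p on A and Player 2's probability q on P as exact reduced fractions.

P1 indiff ⇒ q·3+(1-q)·3 = q·9+(1-q)·1 ⇒ q(-6) = (1-q)(-2) ⇒ q = 1/4
P2 indiff ⇒ p·10+(1-p)·0 = p·0+(1-p)·6 ⇒ p(10) = (1-p)(6) ⇒ p = 3/8

(p,q) = (3/8, 1/4)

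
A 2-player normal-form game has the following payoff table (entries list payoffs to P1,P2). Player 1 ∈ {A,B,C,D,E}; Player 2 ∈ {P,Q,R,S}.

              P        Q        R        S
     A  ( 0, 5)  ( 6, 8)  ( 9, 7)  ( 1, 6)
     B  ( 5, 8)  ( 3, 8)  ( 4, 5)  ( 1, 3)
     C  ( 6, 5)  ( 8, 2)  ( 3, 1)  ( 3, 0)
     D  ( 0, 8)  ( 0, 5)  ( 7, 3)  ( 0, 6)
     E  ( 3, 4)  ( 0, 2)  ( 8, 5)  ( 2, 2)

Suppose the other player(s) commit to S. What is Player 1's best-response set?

BR_1 = {C}

u_1(A vs S) = 1
u_1(B vs S) = 1
u_1(C vs S) = 3
u_1(D vs S) = 0
u_1(E vs S) = 2
max payoff 3 at {C}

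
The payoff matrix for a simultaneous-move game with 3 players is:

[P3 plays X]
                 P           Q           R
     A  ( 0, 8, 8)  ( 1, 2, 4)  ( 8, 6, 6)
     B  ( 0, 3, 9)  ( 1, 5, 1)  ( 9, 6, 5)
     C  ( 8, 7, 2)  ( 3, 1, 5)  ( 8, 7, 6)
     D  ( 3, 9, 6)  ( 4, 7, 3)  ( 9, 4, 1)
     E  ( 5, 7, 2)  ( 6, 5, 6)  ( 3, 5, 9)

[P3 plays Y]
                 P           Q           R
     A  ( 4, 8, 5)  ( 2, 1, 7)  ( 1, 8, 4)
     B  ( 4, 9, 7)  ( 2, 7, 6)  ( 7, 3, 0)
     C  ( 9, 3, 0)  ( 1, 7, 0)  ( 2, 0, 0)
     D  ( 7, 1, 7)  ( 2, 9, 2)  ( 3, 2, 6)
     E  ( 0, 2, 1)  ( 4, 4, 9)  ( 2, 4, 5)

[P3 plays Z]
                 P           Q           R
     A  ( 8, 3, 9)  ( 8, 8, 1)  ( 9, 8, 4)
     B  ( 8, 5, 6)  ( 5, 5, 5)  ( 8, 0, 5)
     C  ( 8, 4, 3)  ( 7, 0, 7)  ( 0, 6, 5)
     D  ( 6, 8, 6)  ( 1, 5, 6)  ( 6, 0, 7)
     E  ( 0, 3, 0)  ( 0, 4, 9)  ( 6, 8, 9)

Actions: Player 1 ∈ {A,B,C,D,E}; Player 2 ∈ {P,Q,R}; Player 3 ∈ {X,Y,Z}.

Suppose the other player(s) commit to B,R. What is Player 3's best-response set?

argmax u_3 = {X,Z}

u_3(X vs B,R) = 5
u_3(Y vs B,R) = 0
u_3(Z vs B,R) = 5
max payoff 5 at {X,Z}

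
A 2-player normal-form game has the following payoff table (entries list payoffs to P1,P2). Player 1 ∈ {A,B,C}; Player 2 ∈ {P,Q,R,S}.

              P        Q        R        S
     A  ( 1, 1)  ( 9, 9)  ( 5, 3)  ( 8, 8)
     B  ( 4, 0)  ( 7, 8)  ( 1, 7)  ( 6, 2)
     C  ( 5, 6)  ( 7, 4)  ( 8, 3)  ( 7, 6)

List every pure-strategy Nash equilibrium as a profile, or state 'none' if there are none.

Nash profiles: (A,Q), (C,P)

(A,P): not NE [P1→C gives 5>1; P2→Q gives 9>1]
(A,Q): NE
(A,R): not NE [P1→C gives 8>5; P2→Q gives 9>3]
(A,S): not NE [P2→Q gives 9>8]
(B,P): not NE [P1→C gives 5>4; P2→Q gives 8>0]
(B,Q): not NE [P1→A gives 9>7]
(B,R): not NE [P1→C gives 8>1; P2→Q gives 8>7]
(B,S): not NE [P1→A gives 8>6; P2→Q gives 8>2]
(C,P): NE
(C,Q): not NE [P1→A gives 9>7; P2→S gives 6>4]
(C,R): not NE [P2→S gives 6>3]
(C,S): not NE [P1→A gives 8>7]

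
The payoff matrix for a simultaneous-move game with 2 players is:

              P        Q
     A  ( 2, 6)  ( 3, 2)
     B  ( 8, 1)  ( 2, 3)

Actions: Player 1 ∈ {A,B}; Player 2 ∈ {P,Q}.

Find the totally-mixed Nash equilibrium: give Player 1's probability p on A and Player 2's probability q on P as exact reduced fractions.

P1 mixes 1/3 on A; P2 mixes 1/7 on P

P1 indiff ⇒ q·2+(1-q)·3 = q·8+(1-q)·2 ⇒ q(-6) = (1-q)(-1) ⇒ q = 1/7
P2 indiff ⇒ p·6+(1-p)·1 = p·2+(1-p)·3 ⇒ p(4) = (1-p)(2) ⇒ p = 1/3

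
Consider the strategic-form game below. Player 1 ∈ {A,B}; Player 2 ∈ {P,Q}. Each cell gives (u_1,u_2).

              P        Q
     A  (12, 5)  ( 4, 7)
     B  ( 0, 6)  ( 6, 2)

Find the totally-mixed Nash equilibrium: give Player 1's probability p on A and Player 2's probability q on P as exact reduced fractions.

P1 indiff ⇒ q·12+(1-q)·4 = q·0+(1-q)·6 ⇒ q(12) = (1-q)(2) ⇒ q = 1/7
P2 indiff ⇒ p·5+(1-p)·6 = p·7+(1-p)·2 ⇒ p(-2) = (1-p)(-4) ⇒ p = 2/3

p=2/3, q=1/7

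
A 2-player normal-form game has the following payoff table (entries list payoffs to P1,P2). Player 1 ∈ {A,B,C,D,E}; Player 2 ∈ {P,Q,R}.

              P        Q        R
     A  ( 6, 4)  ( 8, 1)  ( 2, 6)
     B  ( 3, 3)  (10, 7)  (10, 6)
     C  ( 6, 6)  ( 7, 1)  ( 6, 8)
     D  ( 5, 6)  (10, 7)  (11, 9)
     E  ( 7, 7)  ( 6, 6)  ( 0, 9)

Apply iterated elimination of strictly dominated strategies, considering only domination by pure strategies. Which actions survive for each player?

P2 drop P (R beats it: A:6>4 B:6>3 C:8>6 D:9>6 E:9>7)
P1 drop A (B beats it: Q:10>8 R:10>2)
P1 drop C (B beats it: Q:10>7 R:10>6)
P1 drop E (B beats it: Q:10>6 R:10>0)
P1→{B,D} P2→{Q,R}

Remaining: P1:{B,D} P2:{Q,R}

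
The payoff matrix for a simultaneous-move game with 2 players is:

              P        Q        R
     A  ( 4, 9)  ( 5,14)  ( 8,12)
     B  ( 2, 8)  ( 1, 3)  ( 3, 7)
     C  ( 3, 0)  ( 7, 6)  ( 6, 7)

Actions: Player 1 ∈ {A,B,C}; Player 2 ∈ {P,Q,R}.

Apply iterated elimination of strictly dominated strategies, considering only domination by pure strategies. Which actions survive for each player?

P1 drop B (A beats it: P:4>2 Q:5>1 R:8>3)
P2 drop P (Q beats it: A:14>9 C:6>0)
P1→{A,C} P2→{Q,R}

IESDS → P1:{A,C} P2:{Q,R}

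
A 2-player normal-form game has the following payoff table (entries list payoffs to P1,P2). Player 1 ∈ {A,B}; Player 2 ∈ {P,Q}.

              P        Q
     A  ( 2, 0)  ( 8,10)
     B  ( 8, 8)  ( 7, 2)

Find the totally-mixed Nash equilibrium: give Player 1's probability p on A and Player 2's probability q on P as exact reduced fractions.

P1 indiff ⇒ q·2+(1-q)·8 = q·8+(1-q)·7 ⇒ q(-6) = (1-q)(-1) ⇒ q = 1/7
P2 indiff ⇒ p·0+(1-p)·8 = p·10+(1-p)·2 ⇒ p(-10) = (1-p)(-6) ⇒ p = 3/8

(p,q) = (3/8, 1/7)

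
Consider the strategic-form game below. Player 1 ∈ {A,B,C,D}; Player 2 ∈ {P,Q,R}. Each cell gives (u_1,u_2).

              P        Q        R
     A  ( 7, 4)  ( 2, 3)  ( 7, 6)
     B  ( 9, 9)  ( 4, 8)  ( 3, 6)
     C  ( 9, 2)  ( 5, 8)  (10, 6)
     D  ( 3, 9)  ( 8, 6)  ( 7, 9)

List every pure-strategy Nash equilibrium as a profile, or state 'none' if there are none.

Nash profiles: (B,P)

(A,P): not NE [P1→C gives 9>7; P2→R gives 6>4]
(A,Q): not NE [P1→D gives 8>2; P2→R gives 6>3]
(A,R): not NE [P1→C gives 10>7]
(B,P): NE
(B,Q): not NE [P1→D gives 8>4; P2→P gives 9>8]
(B,R): not NE [P1→C gives 10>3; P2→P gives 9>6]
(C,P): not NE [P2→Q gives 8>2]
(C,Q): not NE [P1→D gives 8>5]
(C,R): not NE [P2→Q gives 8>6]
(D,P): not NE [P1→C gives 9>3]
(D,Q): not NE [P2→R gives 9>6]
(D,R): not NE [P1→C gives 10>7]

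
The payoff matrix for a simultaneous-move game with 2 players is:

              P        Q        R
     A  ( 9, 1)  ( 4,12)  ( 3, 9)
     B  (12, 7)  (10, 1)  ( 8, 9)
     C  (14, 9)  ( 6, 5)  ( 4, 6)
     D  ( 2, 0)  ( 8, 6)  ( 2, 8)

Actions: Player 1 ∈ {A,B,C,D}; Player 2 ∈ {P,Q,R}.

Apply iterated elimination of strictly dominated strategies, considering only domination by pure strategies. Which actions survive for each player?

P1 drop A (B beats it: P:12>9 Q:10>4 R:8>3)
P1 drop D (B beats it: P:12>2 Q:10>8 R:8>2)
P2 drop Q (P beats it: B:7>1 C:9>5)
P1→{B,C} P2→{P,R}

IESDS → P1:{B,C} P2:{P,R}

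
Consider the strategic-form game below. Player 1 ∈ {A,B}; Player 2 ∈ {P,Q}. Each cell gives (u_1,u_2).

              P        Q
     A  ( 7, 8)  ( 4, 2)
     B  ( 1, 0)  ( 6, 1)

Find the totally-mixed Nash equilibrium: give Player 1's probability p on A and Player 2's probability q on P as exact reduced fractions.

(p,q) = (1/7, 1/4)

P1 indiff ⇒ q·7+(1-q)·4 = q·1+(1-q)·6 ⇒ q(6) = (1-q)(2) ⇒ q = 1/4
P2 indiff ⇒ p·8+(1-p)·0 = p·2+(1-p)·1 ⇒ p(6) = (1-p)(1) ⇒ p = 1/7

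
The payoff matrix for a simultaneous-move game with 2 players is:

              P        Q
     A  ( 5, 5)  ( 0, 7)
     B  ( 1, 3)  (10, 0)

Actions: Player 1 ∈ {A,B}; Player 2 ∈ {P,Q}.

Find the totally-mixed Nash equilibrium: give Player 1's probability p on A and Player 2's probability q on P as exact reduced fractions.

p=3/5, q=5/7

P1 indiff ⇒ q·5+(1-q)·0 = q·1+(1-q)·10 ⇒ q(4) = (1-q)(10) ⇒ q = 5/7
P2 indiff ⇒ p·5+(1-p)·3 = p·7+(1-p)·0 ⇒ p(-2) = (1-p)(-3) ⇒ p = 3/5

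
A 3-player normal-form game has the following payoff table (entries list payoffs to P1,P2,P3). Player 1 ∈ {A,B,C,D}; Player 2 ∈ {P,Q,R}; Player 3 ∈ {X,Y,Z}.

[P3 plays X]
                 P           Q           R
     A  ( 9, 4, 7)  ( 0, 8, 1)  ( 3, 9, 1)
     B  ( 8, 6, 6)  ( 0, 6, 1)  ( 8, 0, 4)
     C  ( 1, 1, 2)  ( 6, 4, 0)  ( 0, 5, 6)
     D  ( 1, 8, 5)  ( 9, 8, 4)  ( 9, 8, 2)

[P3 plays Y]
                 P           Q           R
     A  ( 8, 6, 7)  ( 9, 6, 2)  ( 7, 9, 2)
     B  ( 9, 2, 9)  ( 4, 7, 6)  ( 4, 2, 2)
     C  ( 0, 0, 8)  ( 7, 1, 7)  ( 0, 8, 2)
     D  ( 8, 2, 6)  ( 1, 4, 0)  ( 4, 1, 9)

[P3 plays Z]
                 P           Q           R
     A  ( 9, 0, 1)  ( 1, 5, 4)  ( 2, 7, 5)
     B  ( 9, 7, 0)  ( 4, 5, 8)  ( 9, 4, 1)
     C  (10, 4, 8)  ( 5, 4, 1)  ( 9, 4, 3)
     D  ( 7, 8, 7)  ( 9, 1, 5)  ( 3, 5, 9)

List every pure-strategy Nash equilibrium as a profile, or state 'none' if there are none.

(A,P,X): not NE [P2→R gives 9>4]
(A,P,Y): not NE [P1→B gives 9>8; P2→R gives 9>6]
(A,P,Z): not NE [P1→C gives 10>9; P2→R gives 7>0; P3→Y gives 7>1]
(A,Q,X): not NE [P1→D gives 9>0; P2→R gives 9>8; P3→Z gives 4>1]
(A,Q,Y): not NE [P2→R gives 9>6; P3→Z gives 4>2]
(A,Q,Z): not NE [P1→D gives 9>1; P2→R gives 7>5]
(A,R,X): not NE [P1→D gives 9>3; P3→Z gives 5>1]
(A,R,Y): not NE [P3→Z gives 5>2]
(A,R,Z): not NE [P1→C gives 9>2]
(B,P,X): not NE [P1→A gives 9>8; P3→Y gives 9>6]
(B,P,Y): not NE [P2→Q gives 7>2]
(B,P,Z): not NE [P1→C gives 10>9; P3→Y gives 9>0]
(B,Q,X): not NE [P1→D gives 9>0; P3→Z gives 8>1]
(B,Q,Y): not NE [P1→A gives 9>4; P3→Z gives 8>6]
(B,Q,Z): not NE [P1→D gives 9>4; P2→P gives 7>5]
(B,R,X): not NE [P1→D gives 9>8; P2→Q gives 6>0]
(B,R,Y): not NE [P1→A gives 7>4; P2→Q gives 7>2; P3→X gives 4>2]
(B,R,Z): not NE [P2→P gives 7>4; P3→X gives 4>1]
(C,P,X): not NE [P1→A gives 9>1; P2→R gives 5>1; P3→Z gives 8>2]
(C,P,Y): not NE [P1→B gives 9>0; P2→R gives 8>0]
(C,P,Z): NE
(C,Q,X): not NE [P1→D gives 9>6; P2→R gives 5>4; P3→Y gives 7>0]
(C,Q,Y): not NE [P1→A gives 9>7; P2→R gives 8>1]
(C,Q,Z): not NE [P1→D gives 9>5; P3→Y gives 7>1]
(C,R,X): not NE [P1→D gives 9>0]
(C,R,Y): not NE [P1→A gives 7>0; P3→X gives 6>2]
(C,R,Z): not NE [P3→X gives 6>3]
(D,P,X): not NE [P1→A gives 9>1; P3→Z gives 7>5]
(D,P,Y): not NE [P1→B gives 9>8; P2→Q gives 4>2; P3→Z gives 7>6]
(D,P,Z): not NE [P1→C gives 10>7]
(D,Q,X): not NE [P3→Z gives 5>4]
(D,Q,Y): not NE [P1→A gives 9>1; P3→Z gives 5>0]
(D,Q,Z): not NE [P2→P gives 8>1]
(D,R,X): not NE [P3→Z gives 9>2]
(D,R,Y): not NE [P1→A gives 7>4; P2→Q gives 4>1]
(D,R,Z): not NE [P1→C gives 9>3; P2→P gives 8>5]

PSNE = {(C,P,Z)}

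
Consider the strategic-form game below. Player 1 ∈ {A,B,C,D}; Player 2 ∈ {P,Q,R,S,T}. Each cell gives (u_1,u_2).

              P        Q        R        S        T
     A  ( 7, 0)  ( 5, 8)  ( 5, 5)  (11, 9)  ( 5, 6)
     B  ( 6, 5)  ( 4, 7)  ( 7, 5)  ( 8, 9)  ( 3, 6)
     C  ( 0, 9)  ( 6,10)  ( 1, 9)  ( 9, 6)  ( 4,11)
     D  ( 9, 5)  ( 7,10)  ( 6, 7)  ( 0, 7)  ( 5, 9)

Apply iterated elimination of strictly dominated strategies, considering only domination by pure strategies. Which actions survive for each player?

P2 drop P (Q beats it: A:8>0 B:7>5 C:10>9 D:10>5)
P2 drop R (Q beats it: A:8>5 B:7>5 C:10>9 D:10>7)
P1 drop B (A beats it: Q:5>4 S:11>8 T:5>3)
P1→{A,C,D} P2→{Q,S,T}

IESDS → P1:{A,C,D} P2:{Q,S,T}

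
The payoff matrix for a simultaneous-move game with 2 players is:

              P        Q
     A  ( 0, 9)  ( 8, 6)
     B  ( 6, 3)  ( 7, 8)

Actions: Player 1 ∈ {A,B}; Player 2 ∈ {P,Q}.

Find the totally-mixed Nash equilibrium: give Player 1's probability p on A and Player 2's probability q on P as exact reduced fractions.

(p,q) = (5/8, 1/7)

P1 indiff ⇒ q·0+(1-q)·8 = q·6+(1-q)·7 ⇒ q(-6) = (1-q)(-1) ⇒ q = 1/7
P2 indiff ⇒ p·9+(1-p)·3 = p·6+(1-p)·8 ⇒ p(3) = (1-p)(5) ⇒ p = 5/8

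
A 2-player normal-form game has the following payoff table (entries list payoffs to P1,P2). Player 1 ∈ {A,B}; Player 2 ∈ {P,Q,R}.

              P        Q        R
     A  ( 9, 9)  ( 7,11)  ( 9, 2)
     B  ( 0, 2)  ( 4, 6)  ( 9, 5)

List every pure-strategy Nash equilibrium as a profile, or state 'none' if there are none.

NE set: (A,Q)

(A,P): not NE [P2→Q gives 11>9]
(A,Q): NE
(A,R): not NE [P2→Q gives 11>2]
(B,P): not NE [P1→A gives 9>0; P2→Q gives 6>2]
(B,Q): not NE [P1→A gives 7>4]
(B,R): not NE [P2→Q gives 6>5]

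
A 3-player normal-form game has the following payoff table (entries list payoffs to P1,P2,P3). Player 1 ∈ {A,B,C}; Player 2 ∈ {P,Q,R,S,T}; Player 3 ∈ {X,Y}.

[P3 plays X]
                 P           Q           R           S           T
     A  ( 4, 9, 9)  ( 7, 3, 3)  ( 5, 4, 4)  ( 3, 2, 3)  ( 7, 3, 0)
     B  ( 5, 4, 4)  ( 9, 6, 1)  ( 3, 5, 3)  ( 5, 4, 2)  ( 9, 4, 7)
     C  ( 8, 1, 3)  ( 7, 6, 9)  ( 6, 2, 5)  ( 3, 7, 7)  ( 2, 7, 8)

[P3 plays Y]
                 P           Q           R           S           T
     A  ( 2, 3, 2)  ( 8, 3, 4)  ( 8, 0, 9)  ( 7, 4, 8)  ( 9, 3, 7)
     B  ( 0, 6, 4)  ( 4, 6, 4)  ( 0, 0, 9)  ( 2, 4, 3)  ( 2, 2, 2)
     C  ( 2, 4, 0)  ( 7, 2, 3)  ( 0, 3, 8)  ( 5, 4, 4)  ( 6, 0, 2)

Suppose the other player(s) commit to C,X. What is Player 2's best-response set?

P2 best: {S,T}

u_2(P vs C,X) = 1
u_2(Q vs C,X) = 6
u_2(R vs C,X) = 2
u_2(S vs C,X) = 7
u_2(T vs C,X) = 7
max payoff 7 at {S,T}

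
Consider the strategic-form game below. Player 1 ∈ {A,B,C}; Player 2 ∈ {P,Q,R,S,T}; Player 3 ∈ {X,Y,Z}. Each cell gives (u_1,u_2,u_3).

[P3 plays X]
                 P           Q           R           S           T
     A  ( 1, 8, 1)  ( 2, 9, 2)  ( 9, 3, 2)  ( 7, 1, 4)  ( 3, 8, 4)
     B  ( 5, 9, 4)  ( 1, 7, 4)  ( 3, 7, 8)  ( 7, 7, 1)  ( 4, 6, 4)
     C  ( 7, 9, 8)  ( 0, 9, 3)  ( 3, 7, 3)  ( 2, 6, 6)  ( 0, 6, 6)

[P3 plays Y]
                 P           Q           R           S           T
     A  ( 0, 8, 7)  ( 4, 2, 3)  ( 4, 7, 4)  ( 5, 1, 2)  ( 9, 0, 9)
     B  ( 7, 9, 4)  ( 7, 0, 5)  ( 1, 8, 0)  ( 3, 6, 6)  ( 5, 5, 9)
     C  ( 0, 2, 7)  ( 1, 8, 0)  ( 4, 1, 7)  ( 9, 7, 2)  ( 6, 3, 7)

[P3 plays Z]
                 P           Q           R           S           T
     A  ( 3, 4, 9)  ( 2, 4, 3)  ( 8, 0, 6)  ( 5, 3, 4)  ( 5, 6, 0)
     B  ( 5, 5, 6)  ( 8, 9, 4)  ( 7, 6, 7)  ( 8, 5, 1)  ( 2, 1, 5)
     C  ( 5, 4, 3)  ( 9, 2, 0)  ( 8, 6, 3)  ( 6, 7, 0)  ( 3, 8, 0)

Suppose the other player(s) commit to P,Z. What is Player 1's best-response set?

argmax u_1 = {B,C}

u_1(A vs P,Z) = 3
u_1(B vs P,Z) = 5
u_1(C vs P,Z) = 5
max payoff 5 at {B,C}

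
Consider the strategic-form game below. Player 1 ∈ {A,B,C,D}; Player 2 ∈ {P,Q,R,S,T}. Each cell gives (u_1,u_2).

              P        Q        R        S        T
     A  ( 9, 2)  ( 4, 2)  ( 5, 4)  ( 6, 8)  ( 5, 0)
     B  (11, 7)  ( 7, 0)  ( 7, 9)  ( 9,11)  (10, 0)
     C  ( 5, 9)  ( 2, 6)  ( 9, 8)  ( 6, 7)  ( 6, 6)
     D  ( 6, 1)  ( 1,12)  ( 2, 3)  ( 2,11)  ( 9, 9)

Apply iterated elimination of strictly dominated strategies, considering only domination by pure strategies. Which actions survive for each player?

P1 drop A (B beats it: P:11>9 Q:7>4 R:7>5 S:9>6 T:10>5)
P1 drop D (B beats it: P:11>6 Q:7>1 R:7>2 S:9>2 T:10>9)
P2 drop Q (P beats it: B:7>0 C:9>6)
P2 drop T (P beats it: B:7>0 C:9>6)
P1→{B,C} P2→{P,R,S}

Remaining: P1:{B,C} P2:{P,R,S}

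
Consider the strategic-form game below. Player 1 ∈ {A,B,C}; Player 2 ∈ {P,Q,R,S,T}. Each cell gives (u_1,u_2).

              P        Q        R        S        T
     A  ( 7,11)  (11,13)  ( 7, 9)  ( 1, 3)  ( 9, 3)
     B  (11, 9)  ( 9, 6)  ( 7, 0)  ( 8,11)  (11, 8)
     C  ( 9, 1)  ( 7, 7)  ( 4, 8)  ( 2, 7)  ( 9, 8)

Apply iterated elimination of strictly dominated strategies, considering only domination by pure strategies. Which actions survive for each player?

Survivors P1:{A,B} P2:{P,Q,S}

P1 drop C (B beats it: P:11>9 Q:9>7 R:7>4 S:8>2 T:11>9)
P2 drop R (P beats it: A:11>9 B:9>0)
P2 drop T (P beats it: A:11>3 B:9>8)
P1→{A,B} P2→{P,Q,S}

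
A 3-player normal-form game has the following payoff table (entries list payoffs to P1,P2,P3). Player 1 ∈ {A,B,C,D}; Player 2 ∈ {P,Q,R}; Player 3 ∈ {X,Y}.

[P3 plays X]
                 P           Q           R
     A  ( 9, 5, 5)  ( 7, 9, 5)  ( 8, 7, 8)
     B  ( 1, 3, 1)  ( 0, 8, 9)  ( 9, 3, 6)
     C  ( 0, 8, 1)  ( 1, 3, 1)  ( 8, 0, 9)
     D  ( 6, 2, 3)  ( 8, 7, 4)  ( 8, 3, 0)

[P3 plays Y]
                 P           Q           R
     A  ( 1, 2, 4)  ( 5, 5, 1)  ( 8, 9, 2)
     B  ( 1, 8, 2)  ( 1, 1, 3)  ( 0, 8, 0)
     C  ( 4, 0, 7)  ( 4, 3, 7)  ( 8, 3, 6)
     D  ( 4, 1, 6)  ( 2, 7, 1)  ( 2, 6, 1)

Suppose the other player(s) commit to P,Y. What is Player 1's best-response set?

argmax u_1 = {C,D}

u_1(A vs P,Y) = 1
u_1(B vs P,Y) = 1
u_1(C vs P,Y) = 4
u_1(D vs P,Y) = 4
max payoff 4 at {C,D}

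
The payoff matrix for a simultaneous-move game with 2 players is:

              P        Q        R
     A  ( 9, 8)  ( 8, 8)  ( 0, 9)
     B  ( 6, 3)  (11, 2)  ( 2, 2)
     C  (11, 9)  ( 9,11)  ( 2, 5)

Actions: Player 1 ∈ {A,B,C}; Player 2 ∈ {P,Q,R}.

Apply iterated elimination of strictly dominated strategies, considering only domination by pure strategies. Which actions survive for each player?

Remaining: P1:{B,C} P2:{P,Q}

P1 drop A (C beats it: P:11>9 Q:9>8 R:2>0)
P2 drop R (P beats it: B:3>2 C:9>5)
P1→{B,C} P2→{P,Q}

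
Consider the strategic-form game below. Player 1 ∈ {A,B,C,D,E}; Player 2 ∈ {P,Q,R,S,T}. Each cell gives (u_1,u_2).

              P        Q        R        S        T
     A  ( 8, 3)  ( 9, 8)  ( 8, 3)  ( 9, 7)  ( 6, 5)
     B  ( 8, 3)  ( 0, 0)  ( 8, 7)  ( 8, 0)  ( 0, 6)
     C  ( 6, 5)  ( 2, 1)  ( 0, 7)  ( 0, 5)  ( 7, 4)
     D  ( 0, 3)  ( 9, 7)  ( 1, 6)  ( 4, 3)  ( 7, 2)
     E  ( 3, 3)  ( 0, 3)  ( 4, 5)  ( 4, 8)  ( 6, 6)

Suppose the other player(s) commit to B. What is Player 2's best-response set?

u_2(P vs B) = 3
u_2(Q vs B) = 0
u_2(R vs B) = 7
u_2(S vs B) = 0
u_2(T vs B) = 6
max payoff 7 at {R}

BR_2 = {R}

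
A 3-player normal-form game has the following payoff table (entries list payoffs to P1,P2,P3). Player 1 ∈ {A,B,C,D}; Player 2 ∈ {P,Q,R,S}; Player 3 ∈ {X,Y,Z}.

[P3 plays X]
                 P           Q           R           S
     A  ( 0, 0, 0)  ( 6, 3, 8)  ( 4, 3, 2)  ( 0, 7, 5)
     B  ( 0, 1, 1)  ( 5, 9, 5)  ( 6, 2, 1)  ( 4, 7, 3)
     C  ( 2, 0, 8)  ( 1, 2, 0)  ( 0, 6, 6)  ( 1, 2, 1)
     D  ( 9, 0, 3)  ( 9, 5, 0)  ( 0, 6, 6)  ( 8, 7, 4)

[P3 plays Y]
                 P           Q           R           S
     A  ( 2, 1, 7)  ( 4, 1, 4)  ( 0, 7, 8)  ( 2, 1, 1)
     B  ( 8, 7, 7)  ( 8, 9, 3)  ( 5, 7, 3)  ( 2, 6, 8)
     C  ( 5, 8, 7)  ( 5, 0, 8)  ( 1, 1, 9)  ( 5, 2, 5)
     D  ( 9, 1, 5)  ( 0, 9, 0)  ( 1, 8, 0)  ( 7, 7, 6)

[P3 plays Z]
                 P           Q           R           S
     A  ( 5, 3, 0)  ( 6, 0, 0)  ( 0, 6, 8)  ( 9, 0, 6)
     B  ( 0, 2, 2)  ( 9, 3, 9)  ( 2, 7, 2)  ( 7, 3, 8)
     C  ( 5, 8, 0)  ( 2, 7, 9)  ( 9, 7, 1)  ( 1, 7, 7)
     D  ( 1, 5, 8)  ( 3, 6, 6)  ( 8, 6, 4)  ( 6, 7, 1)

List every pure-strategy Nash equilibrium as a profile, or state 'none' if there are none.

(A,P,X): not NE [P1→D gives 9>0; P2→S gives 7>0; P3→Y gives 7>0]
(A,P,Y): not NE [P1→D gives 9>2; P2→R gives 7>1]
(A,P,Z): not NE [P2→R gives 6>3; P3→Y gives 7>0]
(A,Q,X): not NE [P1→D gives 9>6; P2→S gives 7>3]
(A,Q,Y): not NE [P1→B gives 8>4; P2→R gives 7>1; P3→X gives 8>4]
(A,Q,Z): not NE [P1→B gives 9>6; P2→R gives 6>0; P3→X gives 8>0]
(A,R,X): not NE [P1→B gives 6>4; P2→S gives 7>3; P3→Z gives 8>2]
(A,R,Y): not NE [P1→B gives 5>0]
(A,R,Z): not NE [P1→C gives 9>0]
(A,S,X): not NE [P1→D gives 8>0; P3→Z gives 6>5]
(A,S,Y): not NE [P1→D gives 7>2; P2→R gives 7>1; P3→Z gives 6>1]
(A,S,Z): not NE [P2→R gives 6>0]
(B,P,X): not NE [P1→D gives 9>0; P2→Q gives 9>1; P3→Y gives 7>1]
(B,P,Y): not NE [P1→D gives 9>8; P2→Q gives 9>7]
(B,P,Z): not NE [P1→C gives 5>0; P2→R gives 7>2; P3→Y gives 7>2]
(B,Q,X): not NE [P1→D gives 9>5; P3→Z gives 9>5]
(B,Q,Y): not NE [P3→Z gives 9>3]
(B,Q,Z): not NE [P2→R gives 7>3]
(B,R,X): not NE [P2→Q gives 9>2; P3→Y gives 3>1]
(B,R,Y): not NE [P2→Q gives 9>7]
(B,R,Z): not NE [P1→C gives 9>2; P3→Y gives 3>2]
(B,S,X): not NE [P1→D gives 8>4; P2→Q gives 9>7; P3→Z gives 8>3]
(B,S,Y): not NE [P1→D gives 7>2; P2→Q gives 9>6]
(B,S,Z): not NE [P1→A gives 9>7; P2→R gives 7>3]
(C,P,X): not NE [P1→D gives 9>2; P2→R gives 6>0]
(C,P,Y): not NE [P1→D gives 9>5; P3→X gives 8>7]
(C,P,Z): not NE [P3→X gives 8>0]
(C,Q,X): not NE [P1→D gives 9>1; P2→R gives 6>2; P3→Z gives 9>0]
(C,Q,Y): not NE [P1→B gives 8>5; P2→P gives 8>0; P3→Z gives 9>8]
(C,Q,Z): not NE [P1→B gives 9>2; P2→P gives 8>7]
(C,R,X): not NE [P1→B gives 6>0; P3→Y gives 9>6]
(C,R,Y): not NE [P1→B gives 5>1; P2→P gives 8>1]
(C,R,Z): not NE [P2→P gives 8>7; P3→Y gives 9>1]
(C,S,X): not NE [P1→D gives 8>1; P2→R gives 6>2; P3→Z gives 7>1]
(C,S,Y): not NE [P1→D gives 7>5; P2→P gives 8>2; P3→Z gives 7>5]
(C,S,Z): not NE [P1→A gives 9>1; P2→P gives 8>7]
(D,P,X): not NE [P2→S gives 7>0; P3→Z gives 8>3]
(D,P,Y): not NE [P2→Q gives 9>1; P3→Z gives 8>5]
(D,P,Z): not NE [P1→C gives 5>1; P2→S gives 7>5]
(D,Q,X): not NE [P2→S gives 7>5; P3→Z gives 6>0]
(D,Q,Y): not NE [P1→B gives 8>0; P3→Z gives 6>0]
(D,Q,Z): not NE [P1→B gives 9>3; P2→S gives 7>6]
(D,R,X): not NE [P1→B gives 6>0; P2→S gives 7>6]
(D,R,Y): not NE [P1→B gives 5>1; P2→Q gives 9>8; P3→X gives 6>0]
(D,R,Z): not NE [P1→C gives 9>8; P2→S gives 7>6; P3→X gives 6>4]
(D,S,X): not NE [P3→Y gives 6>4]
(D,S,Y): not NE [P2→Q gives 9>7]
(D,S,Z): not NE [P1→A gives 9>6; P3→Y gives 6>1]

No pure NE.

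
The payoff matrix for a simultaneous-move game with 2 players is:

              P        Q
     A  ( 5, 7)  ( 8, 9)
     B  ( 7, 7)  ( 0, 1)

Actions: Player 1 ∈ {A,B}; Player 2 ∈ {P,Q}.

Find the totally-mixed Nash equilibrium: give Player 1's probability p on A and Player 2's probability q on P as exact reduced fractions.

P1 indiff ⇒ q·5+(1-q)·8 = q·7+(1-q)·0 ⇒ q(-2) = (1-q)(-8) ⇒ q = 4/5
P2 indiff ⇒ p·7+(1-p)·7 = p·9+(1-p)·1 ⇒ p(-2) = (1-p)(-6) ⇒ p = 3/4

P1 mixes 3/4 on A; P2 mixes 4/5 on P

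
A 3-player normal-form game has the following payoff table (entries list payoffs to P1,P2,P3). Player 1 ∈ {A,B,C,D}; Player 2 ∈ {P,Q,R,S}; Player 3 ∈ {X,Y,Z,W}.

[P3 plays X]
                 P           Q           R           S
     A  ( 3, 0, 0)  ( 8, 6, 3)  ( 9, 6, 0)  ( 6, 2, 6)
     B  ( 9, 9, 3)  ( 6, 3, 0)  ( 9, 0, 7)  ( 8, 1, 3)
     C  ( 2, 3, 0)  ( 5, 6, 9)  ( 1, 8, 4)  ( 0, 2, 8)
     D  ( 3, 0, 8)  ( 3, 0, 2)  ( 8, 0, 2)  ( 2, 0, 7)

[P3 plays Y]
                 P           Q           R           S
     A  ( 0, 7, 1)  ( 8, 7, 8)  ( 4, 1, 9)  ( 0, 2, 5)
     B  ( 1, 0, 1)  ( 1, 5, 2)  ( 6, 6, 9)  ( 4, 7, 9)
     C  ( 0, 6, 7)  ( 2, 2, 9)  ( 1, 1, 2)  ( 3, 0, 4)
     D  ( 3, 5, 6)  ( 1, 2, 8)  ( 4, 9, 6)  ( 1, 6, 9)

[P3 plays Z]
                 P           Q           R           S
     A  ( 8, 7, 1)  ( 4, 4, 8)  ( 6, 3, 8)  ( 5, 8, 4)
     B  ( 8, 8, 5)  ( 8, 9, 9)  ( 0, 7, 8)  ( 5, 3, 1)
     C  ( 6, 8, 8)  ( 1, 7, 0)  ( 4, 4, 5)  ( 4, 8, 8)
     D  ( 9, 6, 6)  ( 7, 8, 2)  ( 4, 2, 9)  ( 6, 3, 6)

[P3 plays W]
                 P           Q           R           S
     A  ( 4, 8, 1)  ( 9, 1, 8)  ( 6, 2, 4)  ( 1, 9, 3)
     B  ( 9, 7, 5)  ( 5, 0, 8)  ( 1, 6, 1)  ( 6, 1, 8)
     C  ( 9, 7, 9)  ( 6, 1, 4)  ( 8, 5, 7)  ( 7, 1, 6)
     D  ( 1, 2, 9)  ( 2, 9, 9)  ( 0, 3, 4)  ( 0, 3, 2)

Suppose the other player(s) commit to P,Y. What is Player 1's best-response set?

u_1(A vs P,Y) = 0
u_1(B vs P,Y) = 1
u_1(C vs P,Y) = 0
u_1(D vs P,Y) = 3
max payoff 3 at {D}

P1 best: {D}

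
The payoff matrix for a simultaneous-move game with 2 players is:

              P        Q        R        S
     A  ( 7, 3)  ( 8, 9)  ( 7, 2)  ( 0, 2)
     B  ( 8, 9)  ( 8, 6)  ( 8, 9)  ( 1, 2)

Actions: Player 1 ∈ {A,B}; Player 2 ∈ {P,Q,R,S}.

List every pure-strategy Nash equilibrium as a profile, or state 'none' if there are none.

(A,P): not NE [P1→B gives 8>7; P2→Q gives 9>3]
(A,Q): NE
(A,R): not NE [P1→B gives 8>7; P2→Q gives 9>2]
(A,S): not NE [P1→B gives 1>0; P2→Q gives 9>2]
(B,P): NE
(B,Q): not NE [P2→R gives 9>6]
(B,R): NE
(B,S): not NE [P2→R gives 9>2]

NE set: (A,Q), (B,P), (B,R)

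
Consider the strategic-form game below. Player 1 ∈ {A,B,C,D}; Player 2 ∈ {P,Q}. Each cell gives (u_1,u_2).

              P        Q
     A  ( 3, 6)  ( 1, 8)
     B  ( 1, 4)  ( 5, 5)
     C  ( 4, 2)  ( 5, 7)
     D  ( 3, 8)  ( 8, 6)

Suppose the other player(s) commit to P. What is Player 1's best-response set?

u_1(A vs P) = 3
u_1(B vs P) = 1
u_1(C vs P) = 4
u_1(D vs P) = 3
max payoff 4 at {C}

BR_1 = {C}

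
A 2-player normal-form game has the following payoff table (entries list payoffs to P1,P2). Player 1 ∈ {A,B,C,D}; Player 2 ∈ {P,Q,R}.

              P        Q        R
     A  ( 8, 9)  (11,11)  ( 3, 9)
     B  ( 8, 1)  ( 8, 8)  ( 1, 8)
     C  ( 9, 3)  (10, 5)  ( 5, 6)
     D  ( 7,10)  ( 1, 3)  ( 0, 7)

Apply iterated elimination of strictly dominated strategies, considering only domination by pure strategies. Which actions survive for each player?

P1 drop B (C beats it: P:9>8 Q:10>8 R:5>1)
P1 drop D (A beats it: P:8>7 Q:11>1 R:3>0)
P2 drop P (Q beats it: A:11>9 C:5>3)
P1→{A,C} P2→{Q,R}

Survivors P1:{A,C} P2:{Q,R}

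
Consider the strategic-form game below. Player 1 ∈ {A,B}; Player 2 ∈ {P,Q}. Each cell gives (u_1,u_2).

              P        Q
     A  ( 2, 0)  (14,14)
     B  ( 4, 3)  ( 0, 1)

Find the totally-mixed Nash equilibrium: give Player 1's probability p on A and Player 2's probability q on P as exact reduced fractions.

P1 indiff ⇒ q·2+(1-q)·14 = q·4+(1-q)·0 ⇒ q(-2) = (1-q)(-14) ⇒ q = 7/8
P2 indiff ⇒ p·0+(1-p)·3 = p·14+(1-p)·1 ⇒ p(-14) = (1-p)(-2) ⇒ p = 1/8

(p,q) = (1/8, 7/8)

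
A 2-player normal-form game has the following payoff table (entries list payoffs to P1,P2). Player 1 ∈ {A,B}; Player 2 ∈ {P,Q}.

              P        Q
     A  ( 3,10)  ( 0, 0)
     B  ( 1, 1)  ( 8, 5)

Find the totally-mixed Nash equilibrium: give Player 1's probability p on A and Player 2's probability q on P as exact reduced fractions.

P1 indiff ⇒ q·3+(1-q)·0 = q·1+(1-q)·8 ⇒ q(2) = (1-q)(8) ⇒ q = 4/5
P2 indiff ⇒ p·10+(1-p)·1 = p·0+(1-p)·5 ⇒ p(10) = (1-p)(4) ⇒ p = 2/7

P1 mixes 2/7 on A; P2 mixes 4/5 on P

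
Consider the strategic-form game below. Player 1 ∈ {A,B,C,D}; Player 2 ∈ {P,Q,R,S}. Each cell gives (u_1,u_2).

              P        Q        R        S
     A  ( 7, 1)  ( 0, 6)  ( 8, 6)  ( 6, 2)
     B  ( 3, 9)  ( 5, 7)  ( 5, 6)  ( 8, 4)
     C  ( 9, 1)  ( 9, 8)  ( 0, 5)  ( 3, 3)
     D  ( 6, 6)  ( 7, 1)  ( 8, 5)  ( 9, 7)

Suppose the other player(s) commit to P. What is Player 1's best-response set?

u_1(A vs P) = 7
u_1(B vs P) = 3
u_1(C vs P) = 9
u_1(D vs P) = 6
max payoff 9 at {C}

BR_1 = {C}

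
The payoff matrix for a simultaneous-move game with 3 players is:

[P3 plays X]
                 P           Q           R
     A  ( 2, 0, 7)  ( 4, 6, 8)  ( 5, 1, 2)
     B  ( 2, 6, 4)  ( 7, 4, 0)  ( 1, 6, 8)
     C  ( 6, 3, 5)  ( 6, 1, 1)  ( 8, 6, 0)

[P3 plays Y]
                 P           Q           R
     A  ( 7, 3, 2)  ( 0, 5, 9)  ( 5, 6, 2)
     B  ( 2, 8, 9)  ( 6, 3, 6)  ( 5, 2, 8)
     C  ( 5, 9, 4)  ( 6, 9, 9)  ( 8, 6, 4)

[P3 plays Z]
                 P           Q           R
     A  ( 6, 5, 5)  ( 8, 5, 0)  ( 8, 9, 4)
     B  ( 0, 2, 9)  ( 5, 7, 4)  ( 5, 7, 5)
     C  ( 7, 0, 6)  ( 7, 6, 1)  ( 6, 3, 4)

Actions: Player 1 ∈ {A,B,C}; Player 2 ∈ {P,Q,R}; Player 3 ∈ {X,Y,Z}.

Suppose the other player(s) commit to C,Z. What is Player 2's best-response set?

argmax u_2 = {Q}

u_2(P vs C,Z) = 0
u_2(Q vs C,Z) = 6
u_2(R vs C,Z) = 3
max payoff 6 at {Q}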